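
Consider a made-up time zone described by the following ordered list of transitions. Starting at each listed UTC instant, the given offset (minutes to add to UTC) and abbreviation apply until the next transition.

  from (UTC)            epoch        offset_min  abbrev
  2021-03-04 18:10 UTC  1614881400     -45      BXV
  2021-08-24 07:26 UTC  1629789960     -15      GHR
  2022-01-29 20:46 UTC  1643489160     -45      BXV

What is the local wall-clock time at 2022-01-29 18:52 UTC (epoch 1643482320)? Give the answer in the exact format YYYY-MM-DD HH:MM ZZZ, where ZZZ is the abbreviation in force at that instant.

Query: 2022-01-29 18:52 UTC
Rule 2/3 (GHR, -00:15): 2021-08-24 07:26 UTC ≤ query < 2022-01-29 20:46 UTC
18·60 + 52 - 15 = 1117 min
1117 = 0·1440 + 1117; 1117 = 18·60 + 37 → 18:37, same day
→ 2022-01-29 18:37 GHR

2022-01-29 18:37 GHR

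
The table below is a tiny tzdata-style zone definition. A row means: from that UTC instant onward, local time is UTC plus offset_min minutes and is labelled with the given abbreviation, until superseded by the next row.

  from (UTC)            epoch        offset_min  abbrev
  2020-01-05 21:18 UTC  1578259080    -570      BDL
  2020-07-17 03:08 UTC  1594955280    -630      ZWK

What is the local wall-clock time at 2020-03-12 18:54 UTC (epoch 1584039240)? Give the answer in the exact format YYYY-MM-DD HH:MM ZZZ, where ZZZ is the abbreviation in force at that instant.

Query: 2020-03-12 18:54 UTC
Rule 1/2 (BDL, -09:30): 2020-01-05 21:18 UTC ≤ query < 2020-07-17 03:08 UTC
18·60 + 54 - 570 = 564 min
564 = 0·1440 + 564; 564 = 9·60 + 24 → 09:24, same day
→ 2020-03-12 09:24 BDL

2020-03-12 09:24 BDL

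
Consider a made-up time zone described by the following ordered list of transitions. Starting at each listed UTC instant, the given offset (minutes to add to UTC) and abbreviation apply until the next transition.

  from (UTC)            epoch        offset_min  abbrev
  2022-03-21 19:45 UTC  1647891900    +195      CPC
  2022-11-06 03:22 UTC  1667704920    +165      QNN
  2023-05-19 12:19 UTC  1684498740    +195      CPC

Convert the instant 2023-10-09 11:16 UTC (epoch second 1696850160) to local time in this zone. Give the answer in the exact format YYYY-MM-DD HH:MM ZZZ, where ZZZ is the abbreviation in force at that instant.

2023-10-09 14:31 CPC

Query: 2023-10-09 11:16 UTC
Rule 3/3 (CPC, +03:15): 2023-05-19 12:19 UTC ≤ query < +∞
11·60 + 16 + 195 = 871 min
871 = 0·1440 + 871; 871 = 14·60 + 31 → 14:31, same day
→ 2023-10-09 14:31 CPC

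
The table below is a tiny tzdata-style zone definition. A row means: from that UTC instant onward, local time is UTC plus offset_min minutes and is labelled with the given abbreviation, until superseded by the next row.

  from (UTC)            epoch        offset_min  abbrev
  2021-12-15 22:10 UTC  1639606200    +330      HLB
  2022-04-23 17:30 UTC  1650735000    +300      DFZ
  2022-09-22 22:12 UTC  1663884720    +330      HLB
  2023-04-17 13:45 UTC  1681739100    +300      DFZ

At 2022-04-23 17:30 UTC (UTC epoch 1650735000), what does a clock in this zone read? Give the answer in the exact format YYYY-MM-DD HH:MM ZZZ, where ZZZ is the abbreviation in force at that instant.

2022-04-23 22:30 DFZ

Query: 2022-04-23 17:30 UTC
Rule 2/4 (DFZ, +05:00): 2022-04-23 17:30 UTC ≤ query < 2022-09-22 22:12 UTC
17·60 + 30 + 300 = 1350 min
1350 = 0·1440 + 1350; 1350 = 22·60 + 30 → 22:30, same day
→ 2022-04-23 22:30 DFZ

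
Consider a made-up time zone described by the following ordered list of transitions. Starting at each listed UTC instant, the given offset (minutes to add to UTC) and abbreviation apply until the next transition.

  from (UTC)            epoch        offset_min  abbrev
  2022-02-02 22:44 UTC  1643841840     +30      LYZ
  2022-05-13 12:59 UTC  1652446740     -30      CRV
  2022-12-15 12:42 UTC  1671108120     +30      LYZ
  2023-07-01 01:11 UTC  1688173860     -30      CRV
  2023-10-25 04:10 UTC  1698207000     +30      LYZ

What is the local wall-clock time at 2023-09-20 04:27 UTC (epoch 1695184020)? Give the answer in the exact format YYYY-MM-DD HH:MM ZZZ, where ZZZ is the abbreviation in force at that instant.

Query: 2023-09-20 04:27 UTC
Rule 4/5 (CRV, -00:30): 2023-07-01 01:11 UTC ≤ query < 2023-10-25 04:10 UTC
4·60 + 27 - 30 = 237 min
237 = 0·1440 + 237; 237 = 3·60 + 57 → 03:57, same day
→ 2023-09-20 03:57 CRV

2023-09-20 03:57 CRV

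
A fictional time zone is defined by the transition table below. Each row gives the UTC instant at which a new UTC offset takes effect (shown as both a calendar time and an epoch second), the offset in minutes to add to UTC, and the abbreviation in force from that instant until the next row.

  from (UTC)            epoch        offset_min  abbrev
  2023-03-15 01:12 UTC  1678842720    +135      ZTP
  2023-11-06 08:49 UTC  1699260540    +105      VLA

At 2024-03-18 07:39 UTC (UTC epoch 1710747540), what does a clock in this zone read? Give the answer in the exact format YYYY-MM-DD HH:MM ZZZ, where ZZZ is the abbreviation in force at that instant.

Query: 2024-03-18 07:39 UTC
Rule 2/2 (VLA, +01:45): 2023-11-06 08:49 UTC ≤ query < +∞
7·60 + 39 + 105 = 564 min
564 = 0·1440 + 564; 564 = 9·60 + 24 → 09:24, same day
→ 2024-03-18 09:24 VLA

2024-03-18 09:24 VLA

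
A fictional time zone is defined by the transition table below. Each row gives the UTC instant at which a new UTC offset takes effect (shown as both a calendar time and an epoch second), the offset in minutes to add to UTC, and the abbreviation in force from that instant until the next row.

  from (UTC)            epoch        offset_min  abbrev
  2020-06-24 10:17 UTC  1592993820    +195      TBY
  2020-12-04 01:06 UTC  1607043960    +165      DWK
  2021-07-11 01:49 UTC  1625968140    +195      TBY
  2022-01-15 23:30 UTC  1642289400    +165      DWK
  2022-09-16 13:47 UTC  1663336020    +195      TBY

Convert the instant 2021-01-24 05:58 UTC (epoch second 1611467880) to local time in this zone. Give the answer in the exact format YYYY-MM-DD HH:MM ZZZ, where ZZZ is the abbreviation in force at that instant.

Query: 2021-01-24 05:58 UTC
Rule 2/5 (DWK, +02:45): 2020-12-04 01:06 UTC ≤ query < 2021-07-11 01:49 UTC
5·60 + 58 + 165 = 523 min
523 = 0·1440 + 523; 523 = 8·60 + 43 → 08:43, same day
→ 2021-01-24 08:43 DWK

2021-01-24 08:43 DWK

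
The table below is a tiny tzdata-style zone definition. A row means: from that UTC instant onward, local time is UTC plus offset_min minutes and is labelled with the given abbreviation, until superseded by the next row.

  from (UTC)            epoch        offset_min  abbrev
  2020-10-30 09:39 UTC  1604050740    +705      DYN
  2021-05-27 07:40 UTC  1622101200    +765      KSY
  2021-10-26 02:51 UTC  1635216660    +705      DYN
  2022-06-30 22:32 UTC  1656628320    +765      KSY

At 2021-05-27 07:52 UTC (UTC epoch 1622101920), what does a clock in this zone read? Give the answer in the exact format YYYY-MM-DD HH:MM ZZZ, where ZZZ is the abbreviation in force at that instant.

2021-05-27 20:37 KSY

Query: 2021-05-27 07:52 UTC
Rule 2/4 (KSY, +12:45): 2021-05-27 07:40 UTC ≤ query < 2021-10-26 02:51 UTC
7·60 + 52 + 765 = 1237 min
1237 = 0·1440 + 1237; 1237 = 20·60 + 37 → 20:37, same day
→ 2021-05-27 20:37 KSY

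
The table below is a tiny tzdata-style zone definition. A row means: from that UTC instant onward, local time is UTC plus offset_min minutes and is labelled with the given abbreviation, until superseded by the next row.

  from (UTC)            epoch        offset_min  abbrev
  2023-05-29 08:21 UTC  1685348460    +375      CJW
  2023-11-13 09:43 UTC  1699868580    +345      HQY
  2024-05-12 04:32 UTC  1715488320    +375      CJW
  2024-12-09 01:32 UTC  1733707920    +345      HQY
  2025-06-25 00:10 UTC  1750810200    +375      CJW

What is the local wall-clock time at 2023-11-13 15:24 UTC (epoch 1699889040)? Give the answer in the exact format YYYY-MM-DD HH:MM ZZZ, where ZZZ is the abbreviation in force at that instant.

Query: 2023-11-13 15:24 UTC
Rule 2/5 (HQY, +05:45): 2023-11-13 09:43 UTC ≤ query < 2024-05-12 04:32 UTC
15·60 + 24 + 345 = 1269 min
1269 = 0·1440 + 1269; 1269 = 21·60 + 9 → 21:09, same day
→ 2023-11-13 21:09 HQY

2023-11-13 21:09 HQY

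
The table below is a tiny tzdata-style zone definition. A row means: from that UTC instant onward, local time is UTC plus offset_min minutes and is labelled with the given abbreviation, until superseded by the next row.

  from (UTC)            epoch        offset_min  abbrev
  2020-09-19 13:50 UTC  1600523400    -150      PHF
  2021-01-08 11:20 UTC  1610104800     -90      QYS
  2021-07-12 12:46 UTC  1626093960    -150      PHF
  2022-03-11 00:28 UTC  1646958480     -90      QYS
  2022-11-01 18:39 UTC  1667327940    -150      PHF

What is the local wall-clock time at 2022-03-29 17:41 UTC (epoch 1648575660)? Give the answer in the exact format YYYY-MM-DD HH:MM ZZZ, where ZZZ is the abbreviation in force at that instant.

Query: 2022-03-29 17:41 UTC
Rule 4/5 (QYS, -01:30): 2022-03-11 00:28 UTC ≤ query < 2022-11-01 18:39 UTC
17·60 + 41 - 90 = 971 min
971 = 0·1440 + 971; 971 = 16·60 + 11 → 16:11, same day
→ 2022-03-29 16:11 QYS

2022-03-29 16:11 QYS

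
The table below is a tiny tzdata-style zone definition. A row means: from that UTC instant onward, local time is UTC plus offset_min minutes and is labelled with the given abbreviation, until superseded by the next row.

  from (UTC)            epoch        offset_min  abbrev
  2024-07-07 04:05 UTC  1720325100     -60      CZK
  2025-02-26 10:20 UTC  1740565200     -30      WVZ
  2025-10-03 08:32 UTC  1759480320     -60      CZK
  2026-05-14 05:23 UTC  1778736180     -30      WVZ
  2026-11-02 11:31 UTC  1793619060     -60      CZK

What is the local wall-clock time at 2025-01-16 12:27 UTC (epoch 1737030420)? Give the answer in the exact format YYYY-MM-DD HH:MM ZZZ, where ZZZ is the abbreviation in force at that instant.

Query: 2025-01-16 12:27 UTC
Rule 1/5 (CZK, -01:00): 2024-07-07 04:05 UTC ≤ query < 2025-02-26 10:20 UTC
12·60 + 27 - 60 = 687 min
687 = 0·1440 + 687; 687 = 11·60 + 27 → 11:27, same day
→ 2025-01-16 11:27 CZK

2025-01-16 11:27 CZK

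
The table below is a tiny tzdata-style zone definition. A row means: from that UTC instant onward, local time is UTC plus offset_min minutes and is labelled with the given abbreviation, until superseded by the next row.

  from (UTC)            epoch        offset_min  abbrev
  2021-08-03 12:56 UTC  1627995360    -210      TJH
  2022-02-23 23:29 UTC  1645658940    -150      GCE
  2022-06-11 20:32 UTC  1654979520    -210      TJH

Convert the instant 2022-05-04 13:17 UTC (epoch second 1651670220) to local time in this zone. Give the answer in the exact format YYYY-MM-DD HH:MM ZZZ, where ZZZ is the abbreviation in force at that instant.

Query: 2022-05-04 13:17 UTC
Rule 2/3 (GCE, -02:30): 2022-02-23 23:29 UTC ≤ query < 2022-06-11 20:32 UTC
13·60 + 17 - 150 = 647 min
647 = 0·1440 + 647; 647 = 10·60 + 47 → 10:47, same day
→ 2022-05-04 10:47 GCE

2022-05-04 10:47 GCE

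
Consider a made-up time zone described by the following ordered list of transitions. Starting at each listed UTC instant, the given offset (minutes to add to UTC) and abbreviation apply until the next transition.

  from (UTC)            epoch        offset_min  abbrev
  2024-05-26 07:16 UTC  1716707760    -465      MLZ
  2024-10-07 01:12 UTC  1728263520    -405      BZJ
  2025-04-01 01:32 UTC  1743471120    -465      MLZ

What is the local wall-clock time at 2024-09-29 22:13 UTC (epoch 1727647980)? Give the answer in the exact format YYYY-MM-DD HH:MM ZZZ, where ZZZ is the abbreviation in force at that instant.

Query: 2024-09-29 22:13 UTC
Rule 1/3 (MLZ, -07:45): 2024-05-26 07:16 UTC ≤ query < 2024-10-07 01:12 UTC
22·60 + 13 - 465 = 868 min
868 = 0·1440 + 868; 868 = 14·60 + 28 → 14:28, same day
→ 2024-09-29 14:28 MLZ

2024-09-29 14:28 MLZ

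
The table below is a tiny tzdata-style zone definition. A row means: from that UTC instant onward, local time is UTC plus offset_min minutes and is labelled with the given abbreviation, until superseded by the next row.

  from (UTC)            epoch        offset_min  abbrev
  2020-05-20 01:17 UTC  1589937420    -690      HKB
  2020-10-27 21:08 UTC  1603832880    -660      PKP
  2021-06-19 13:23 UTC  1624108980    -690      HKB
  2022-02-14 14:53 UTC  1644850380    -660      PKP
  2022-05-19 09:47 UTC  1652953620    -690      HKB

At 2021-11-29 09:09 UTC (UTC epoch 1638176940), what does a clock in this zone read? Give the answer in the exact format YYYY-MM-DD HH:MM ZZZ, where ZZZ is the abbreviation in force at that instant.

2021-11-28 21:39 HKB

Query: 2021-11-29 09:09 UTC
Rule 3/5 (HKB, -11:30): 2021-06-19 13:23 UTC ≤ query < 2022-02-14 14:53 UTC
9·60 + 9 - 690 = -141 min
-141 = -1·1440 + 1299; 1299 = 21·60 + 39 → 21:39, 2021-11-29 - 1 day = 2021-11-28
→ 2021-11-28 21:39 HKB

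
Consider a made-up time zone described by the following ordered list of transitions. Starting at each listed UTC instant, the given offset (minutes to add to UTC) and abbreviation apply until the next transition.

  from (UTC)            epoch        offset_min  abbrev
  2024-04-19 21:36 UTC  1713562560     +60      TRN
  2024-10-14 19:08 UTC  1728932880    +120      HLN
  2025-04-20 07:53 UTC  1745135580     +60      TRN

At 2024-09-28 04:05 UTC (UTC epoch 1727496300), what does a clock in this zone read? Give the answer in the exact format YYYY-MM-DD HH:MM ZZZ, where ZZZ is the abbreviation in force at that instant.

Query: 2024-09-28 04:05 UTC
Rule 1/3 (TRN, +01:00): 2024-04-19 21:36 UTC ≤ query < 2024-10-14 19:08 UTC
4·60 + 5 + 60 = 305 min
305 = 0·1440 + 305; 305 = 5·60 + 5 → 05:05, same day
→ 2024-09-28 05:05 TRN

2024-09-28 05:05 TRN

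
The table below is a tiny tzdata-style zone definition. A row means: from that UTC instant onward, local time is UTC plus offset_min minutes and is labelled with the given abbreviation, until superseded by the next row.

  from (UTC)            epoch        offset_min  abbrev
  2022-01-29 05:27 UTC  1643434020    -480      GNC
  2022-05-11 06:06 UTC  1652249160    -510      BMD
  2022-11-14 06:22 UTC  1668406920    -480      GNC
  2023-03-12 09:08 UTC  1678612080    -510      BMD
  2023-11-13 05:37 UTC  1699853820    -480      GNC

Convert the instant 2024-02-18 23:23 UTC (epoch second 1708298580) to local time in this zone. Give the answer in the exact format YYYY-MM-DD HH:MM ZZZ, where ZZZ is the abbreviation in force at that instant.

Query: 2024-02-18 23:23 UTC
Rule 5/5 (GNC, -08:00): 2023-11-13 05:37 UTC ≤ query < +∞
23·60 + 23 - 480 = 923 min
923 = 0·1440 + 923; 923 = 15·60 + 23 → 15:23, same day
→ 2024-02-18 15:23 GNC

2024-02-18 15:23 GNC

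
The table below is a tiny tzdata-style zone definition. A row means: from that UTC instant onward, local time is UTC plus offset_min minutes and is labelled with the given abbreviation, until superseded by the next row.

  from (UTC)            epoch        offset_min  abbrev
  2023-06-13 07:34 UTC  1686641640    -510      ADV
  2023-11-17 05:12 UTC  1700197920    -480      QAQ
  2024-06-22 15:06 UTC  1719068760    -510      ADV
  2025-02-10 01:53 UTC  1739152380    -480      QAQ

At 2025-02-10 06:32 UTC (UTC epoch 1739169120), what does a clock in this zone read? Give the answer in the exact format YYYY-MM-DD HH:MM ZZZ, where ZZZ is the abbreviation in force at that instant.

Query: 2025-02-10 06:32 UTC
Rule 4/4 (QAQ, -08:00): 2025-02-10 01:53 UTC ≤ query < +∞
6·60 + 32 - 480 = -88 min
-88 = -1·1440 + 1352; 1352 = 22·60 + 32 → 22:32, 2025-02-10 - 1 day = 2025-02-09
→ 2025-02-09 22:32 QAQ

2025-02-09 22:32 QAQ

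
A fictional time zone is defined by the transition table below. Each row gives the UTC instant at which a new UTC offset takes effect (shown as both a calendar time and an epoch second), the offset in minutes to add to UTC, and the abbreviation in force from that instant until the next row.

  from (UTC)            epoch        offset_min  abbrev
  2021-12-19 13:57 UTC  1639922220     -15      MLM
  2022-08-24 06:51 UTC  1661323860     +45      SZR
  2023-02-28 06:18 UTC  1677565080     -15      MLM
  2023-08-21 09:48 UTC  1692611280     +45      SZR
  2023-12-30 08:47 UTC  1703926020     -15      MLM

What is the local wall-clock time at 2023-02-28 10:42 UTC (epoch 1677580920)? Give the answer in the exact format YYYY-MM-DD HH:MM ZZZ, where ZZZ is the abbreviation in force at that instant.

Query: 2023-02-28 10:42 UTC
Rule 3/5 (MLM, -00:15): 2023-02-28 06:18 UTC ≤ query < 2023-08-21 09:48 UTC
10·60 + 42 - 15 = 627 min
627 = 0·1440 + 627; 627 = 10·60 + 27 → 10:27, same day
→ 2023-02-28 10:27 MLM

2023-02-28 10:27 MLM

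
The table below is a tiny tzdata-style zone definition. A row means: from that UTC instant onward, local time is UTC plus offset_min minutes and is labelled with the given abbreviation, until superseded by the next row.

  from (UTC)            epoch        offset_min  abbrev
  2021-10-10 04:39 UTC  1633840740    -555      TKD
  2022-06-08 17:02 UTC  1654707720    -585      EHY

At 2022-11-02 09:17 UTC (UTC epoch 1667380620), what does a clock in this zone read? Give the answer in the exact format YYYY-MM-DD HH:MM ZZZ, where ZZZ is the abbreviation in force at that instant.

Query: 2022-11-02 09:17 UTC
Rule 2/2 (EHY, -09:45): 2022-06-08 17:02 UTC ≤ query < +∞
9·60 + 17 - 585 = -28 min
-28 = -1·1440 + 1412; 1412 = 23·60 + 32 → 23:32, 2022-11-02 - 1 day = 2022-11-01
→ 2022-11-01 23:32 EHY

2022-11-01 23:32 EHY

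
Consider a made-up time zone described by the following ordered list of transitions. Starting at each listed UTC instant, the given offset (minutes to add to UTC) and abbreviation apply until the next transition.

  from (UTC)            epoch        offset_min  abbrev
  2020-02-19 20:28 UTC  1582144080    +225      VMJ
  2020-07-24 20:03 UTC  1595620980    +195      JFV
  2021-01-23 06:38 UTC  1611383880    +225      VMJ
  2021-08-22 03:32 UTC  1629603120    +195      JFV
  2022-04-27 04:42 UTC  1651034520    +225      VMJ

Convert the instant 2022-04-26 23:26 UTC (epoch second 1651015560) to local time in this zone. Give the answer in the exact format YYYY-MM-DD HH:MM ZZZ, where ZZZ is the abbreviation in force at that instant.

2022-04-27 02:41 JFV

Query: 2022-04-26 23:26 UTC
Rule 4/5 (JFV, +03:15): 2021-08-22 03:32 UTC ≤ query < 2022-04-27 04:42 UTC
23·60 + 26 + 195 = 1601 min
1601 = 1·1440 + 161; 161 = 2·60 + 41 → 02:41, 2022-04-26 + 1 day = 2022-04-27
→ 2022-04-27 02:41 JFV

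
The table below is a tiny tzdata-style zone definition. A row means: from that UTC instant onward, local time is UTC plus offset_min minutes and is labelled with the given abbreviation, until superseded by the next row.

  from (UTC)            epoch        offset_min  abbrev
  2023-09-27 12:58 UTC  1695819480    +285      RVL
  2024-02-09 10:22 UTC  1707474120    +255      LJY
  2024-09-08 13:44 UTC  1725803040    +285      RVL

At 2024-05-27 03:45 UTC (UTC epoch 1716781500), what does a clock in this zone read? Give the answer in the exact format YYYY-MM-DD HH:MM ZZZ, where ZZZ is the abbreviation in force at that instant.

Query: 2024-05-27 03:45 UTC
Rule 2/3 (LJY, +04:15): 2024-02-09 10:22 UTC ≤ query < 2024-09-08 13:44 UTC
3·60 + 45 + 255 = 480 min
480 = 0·1440 + 480; 480 = 8·60 + 0 → 08:00, same day
→ 2024-05-27 08:00 LJY

2024-05-27 08:00 LJY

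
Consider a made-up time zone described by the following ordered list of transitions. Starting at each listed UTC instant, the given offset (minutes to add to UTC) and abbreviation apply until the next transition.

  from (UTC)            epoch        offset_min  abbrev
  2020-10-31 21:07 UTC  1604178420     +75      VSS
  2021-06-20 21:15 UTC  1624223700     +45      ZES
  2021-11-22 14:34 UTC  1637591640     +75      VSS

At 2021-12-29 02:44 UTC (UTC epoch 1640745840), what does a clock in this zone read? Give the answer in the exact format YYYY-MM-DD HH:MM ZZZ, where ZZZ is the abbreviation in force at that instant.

Query: 2021-12-29 02:44 UTC
Rule 3/3 (VSS, +01:15): 2021-11-22 14:34 UTC ≤ query < +∞
2·60 + 44 + 75 = 239 min
239 = 0·1440 + 239; 239 = 3·60 + 59 → 03:59, same day
→ 2021-12-29 03:59 VSS

2021-12-29 03:59 VSS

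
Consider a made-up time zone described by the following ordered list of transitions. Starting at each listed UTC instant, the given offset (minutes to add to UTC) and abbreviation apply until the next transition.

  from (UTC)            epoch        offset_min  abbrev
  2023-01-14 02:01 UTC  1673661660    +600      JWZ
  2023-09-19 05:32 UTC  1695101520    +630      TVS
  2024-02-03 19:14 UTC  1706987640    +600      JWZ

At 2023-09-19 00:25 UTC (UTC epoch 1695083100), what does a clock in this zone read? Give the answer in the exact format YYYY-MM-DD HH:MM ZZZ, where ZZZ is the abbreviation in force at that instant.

2023-09-19 10:25 JWZ

Query: 2023-09-19 00:25 UTC
Rule 1/3 (JWZ, +10:00): 2023-01-14 02:01 UTC ≤ query < 2023-09-19 05:32 UTC
0·60 + 25 + 600 = 625 min
625 = 0·1440 + 625; 625 = 10·60 + 25 → 10:25, same day
→ 2023-09-19 10:25 JWZ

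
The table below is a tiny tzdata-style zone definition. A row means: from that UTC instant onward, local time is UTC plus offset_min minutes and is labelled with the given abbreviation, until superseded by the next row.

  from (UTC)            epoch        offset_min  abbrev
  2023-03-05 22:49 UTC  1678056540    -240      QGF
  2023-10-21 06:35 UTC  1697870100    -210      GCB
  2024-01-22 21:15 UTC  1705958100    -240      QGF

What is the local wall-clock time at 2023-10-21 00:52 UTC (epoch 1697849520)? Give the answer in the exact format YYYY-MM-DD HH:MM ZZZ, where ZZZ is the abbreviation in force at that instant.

Query: 2023-10-21 00:52 UTC
Rule 1/3 (QGF, -04:00): 2023-03-05 22:49 UTC ≤ query < 2023-10-21 06:35 UTC
0·60 + 52 - 240 = -188 min
-188 = -1·1440 + 1252; 1252 = 20·60 + 52 → 20:52, 2023-10-21 - 1 day = 2023-10-20
→ 2023-10-20 20:52 QGF

2023-10-20 20:52 QGF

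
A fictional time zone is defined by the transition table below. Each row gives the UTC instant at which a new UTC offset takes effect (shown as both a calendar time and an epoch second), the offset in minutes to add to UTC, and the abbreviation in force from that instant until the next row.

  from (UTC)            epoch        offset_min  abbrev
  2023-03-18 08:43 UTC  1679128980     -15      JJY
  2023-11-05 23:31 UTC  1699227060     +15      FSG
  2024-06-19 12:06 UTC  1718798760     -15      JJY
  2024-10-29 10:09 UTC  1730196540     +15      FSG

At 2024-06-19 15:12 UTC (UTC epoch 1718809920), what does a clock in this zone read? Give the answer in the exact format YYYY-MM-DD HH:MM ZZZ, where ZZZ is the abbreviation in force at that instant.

2024-06-19 14:57 JJY

Query: 2024-06-19 15:12 UTC
Rule 3/4 (JJY, -00:15): 2024-06-19 12:06 UTC ≤ query < 2024-10-29 10:09 UTC
15·60 + 12 - 15 = 897 min
897 = 0·1440 + 897; 897 = 14·60 + 57 → 14:57, same day
→ 2024-06-19 14:57 JJY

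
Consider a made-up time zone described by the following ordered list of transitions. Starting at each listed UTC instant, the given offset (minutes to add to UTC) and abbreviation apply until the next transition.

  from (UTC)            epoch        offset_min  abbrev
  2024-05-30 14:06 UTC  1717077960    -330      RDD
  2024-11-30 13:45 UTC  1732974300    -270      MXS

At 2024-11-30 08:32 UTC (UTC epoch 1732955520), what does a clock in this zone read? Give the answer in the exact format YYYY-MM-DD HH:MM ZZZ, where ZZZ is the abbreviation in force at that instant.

Query: 2024-11-30 08:32 UTC
Rule 1/2 (RDD, -05:30): 2024-05-30 14:06 UTC ≤ query < 2024-11-30 13:45 UTC
8·60 + 32 - 330 = 182 min
182 = 0·1440 + 182; 182 = 3·60 + 2 → 03:02, same day
→ 2024-11-30 03:02 RDD

2024-11-30 03:02 RDD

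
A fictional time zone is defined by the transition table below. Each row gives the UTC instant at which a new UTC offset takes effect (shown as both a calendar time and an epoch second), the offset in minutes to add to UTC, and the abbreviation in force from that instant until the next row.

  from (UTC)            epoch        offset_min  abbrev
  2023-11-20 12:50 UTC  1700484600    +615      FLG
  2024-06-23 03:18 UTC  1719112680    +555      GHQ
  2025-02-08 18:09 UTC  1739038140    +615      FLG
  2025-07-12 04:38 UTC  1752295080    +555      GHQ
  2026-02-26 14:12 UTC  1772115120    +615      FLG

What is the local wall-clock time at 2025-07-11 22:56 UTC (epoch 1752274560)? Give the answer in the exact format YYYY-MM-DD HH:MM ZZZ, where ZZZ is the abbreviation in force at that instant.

2025-07-12 09:11 FLG

Query: 2025-07-11 22:56 UTC
Rule 3/5 (FLG, +10:15): 2025-02-08 18:09 UTC ≤ query < 2025-07-12 04:38 UTC
22·60 + 56 + 615 = 1991 min
1991 = 1·1440 + 551; 551 = 9·60 + 11 → 09:11, 2025-07-11 + 1 day = 2025-07-12
→ 2025-07-12 09:11 FLG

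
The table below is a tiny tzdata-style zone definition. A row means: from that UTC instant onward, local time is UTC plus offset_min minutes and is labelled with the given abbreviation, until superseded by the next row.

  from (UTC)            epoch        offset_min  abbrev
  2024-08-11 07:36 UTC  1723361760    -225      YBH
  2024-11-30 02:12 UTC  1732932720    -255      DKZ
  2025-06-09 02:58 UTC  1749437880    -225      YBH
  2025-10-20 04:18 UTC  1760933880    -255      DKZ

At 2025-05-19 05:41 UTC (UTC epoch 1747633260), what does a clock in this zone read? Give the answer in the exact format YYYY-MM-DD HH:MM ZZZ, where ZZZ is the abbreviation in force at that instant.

2025-05-19 01:26 DKZ

Query: 2025-05-19 05:41 UTC
Rule 2/4 (DKZ, -04:15): 2024-11-30 02:12 UTC ≤ query < 2025-06-09 02:58 UTC
5·60 + 41 - 255 = 86 min
86 = 0·1440 + 86; 86 = 1·60 + 26 → 01:26, same day
→ 2025-05-19 01:26 DKZ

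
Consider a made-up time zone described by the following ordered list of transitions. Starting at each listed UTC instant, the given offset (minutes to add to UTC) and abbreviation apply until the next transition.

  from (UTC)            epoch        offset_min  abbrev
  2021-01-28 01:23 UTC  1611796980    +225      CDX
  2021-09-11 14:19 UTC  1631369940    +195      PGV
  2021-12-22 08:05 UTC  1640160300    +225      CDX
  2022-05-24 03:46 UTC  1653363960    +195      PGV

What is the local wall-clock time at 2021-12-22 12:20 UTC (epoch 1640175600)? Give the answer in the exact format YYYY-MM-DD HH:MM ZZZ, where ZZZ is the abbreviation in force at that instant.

2021-12-22 16:05 CDX

Query: 2021-12-22 12:20 UTC
Rule 3/4 (CDX, +03:45): 2021-12-22 08:05 UTC ≤ query < 2022-05-24 03:46 UTC
12·60 + 20 + 225 = 965 min
965 = 0·1440 + 965; 965 = 16·60 + 5 → 16:05, same day
→ 2021-12-22 16:05 CDX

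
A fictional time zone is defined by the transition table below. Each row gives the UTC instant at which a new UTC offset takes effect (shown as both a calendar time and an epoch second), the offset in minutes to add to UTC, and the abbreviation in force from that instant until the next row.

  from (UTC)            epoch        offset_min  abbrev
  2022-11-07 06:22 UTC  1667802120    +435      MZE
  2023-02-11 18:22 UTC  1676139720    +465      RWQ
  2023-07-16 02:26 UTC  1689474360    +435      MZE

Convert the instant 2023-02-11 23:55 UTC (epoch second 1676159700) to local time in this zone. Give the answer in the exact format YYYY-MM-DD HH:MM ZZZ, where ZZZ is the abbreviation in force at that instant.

2023-02-12 07:40 RWQ

Query: 2023-02-11 23:55 UTC
Rule 2/3 (RWQ, +07:45): 2023-02-11 18:22 UTC ≤ query < 2023-07-16 02:26 UTC
23·60 + 55 + 465 = 1900 min
1900 = 1·1440 + 460; 460 = 7·60 + 40 → 07:40, 2023-02-11 + 1 day = 2023-02-12
→ 2023-02-12 07:40 RWQ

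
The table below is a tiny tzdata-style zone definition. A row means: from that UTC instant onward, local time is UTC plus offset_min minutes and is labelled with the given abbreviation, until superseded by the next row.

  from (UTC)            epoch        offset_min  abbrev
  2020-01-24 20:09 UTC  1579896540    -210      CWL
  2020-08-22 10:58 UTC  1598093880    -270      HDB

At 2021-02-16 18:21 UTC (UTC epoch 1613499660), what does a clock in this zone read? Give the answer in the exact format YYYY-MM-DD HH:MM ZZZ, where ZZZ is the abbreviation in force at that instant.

2021-02-16 13:51 HDB

Query: 2021-02-16 18:21 UTC
Rule 2/2 (HDB, -04:30): 2020-08-22 10:58 UTC ≤ query < +∞
18·60 + 21 - 270 = 831 min
831 = 0·1440 + 831; 831 = 13·60 + 51 → 13:51, same day
→ 2021-02-16 13:51 HDB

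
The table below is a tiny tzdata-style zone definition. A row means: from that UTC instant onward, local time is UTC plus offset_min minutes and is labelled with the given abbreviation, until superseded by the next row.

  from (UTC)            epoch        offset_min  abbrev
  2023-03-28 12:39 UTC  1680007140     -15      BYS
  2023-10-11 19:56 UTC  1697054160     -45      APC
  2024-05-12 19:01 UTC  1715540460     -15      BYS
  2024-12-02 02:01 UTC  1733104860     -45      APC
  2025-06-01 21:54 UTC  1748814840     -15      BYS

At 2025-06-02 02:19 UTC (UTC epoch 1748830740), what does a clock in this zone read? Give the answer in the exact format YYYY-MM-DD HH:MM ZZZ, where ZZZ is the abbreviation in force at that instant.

Query: 2025-06-02 02:19 UTC
Rule 5/5 (BYS, -00:15): 2025-06-01 21:54 UTC ≤ query < +∞
2·60 + 19 - 15 = 124 min
124 = 0·1440 + 124; 124 = 2·60 + 4 → 02:04, same day
→ 2025-06-02 02:04 BYS

2025-06-02 02:04 BYS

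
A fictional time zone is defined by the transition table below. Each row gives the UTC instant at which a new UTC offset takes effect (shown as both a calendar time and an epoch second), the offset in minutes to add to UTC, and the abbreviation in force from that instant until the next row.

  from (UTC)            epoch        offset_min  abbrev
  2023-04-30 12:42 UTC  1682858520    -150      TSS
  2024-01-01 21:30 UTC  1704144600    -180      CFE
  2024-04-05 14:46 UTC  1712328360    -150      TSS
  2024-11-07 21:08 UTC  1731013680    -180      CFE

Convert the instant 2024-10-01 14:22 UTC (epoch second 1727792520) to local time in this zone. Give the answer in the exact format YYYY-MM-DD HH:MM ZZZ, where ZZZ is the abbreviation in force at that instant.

Query: 2024-10-01 14:22 UTC
Rule 3/4 (TSS, -02:30): 2024-04-05 14:46 UTC ≤ query < 2024-11-07 21:08 UTC
14·60 + 22 - 150 = 712 min
712 = 0·1440 + 712; 712 = 11·60 + 52 → 11:52, same day
→ 2024-10-01 11:52 TSS

2024-10-01 11:52 TSS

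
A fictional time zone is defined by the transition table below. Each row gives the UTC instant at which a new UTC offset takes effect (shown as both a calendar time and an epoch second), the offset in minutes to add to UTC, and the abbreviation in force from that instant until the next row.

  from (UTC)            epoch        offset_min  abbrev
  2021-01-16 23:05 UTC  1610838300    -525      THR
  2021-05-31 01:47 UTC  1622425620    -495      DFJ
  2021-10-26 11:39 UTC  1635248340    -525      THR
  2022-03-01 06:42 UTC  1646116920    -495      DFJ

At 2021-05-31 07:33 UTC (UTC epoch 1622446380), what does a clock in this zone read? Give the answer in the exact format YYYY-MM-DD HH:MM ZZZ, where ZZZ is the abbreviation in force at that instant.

2021-05-30 23:18 DFJ

Query: 2021-05-31 07:33 UTC
Rule 2/4 (DFJ, -08:15): 2021-05-31 01:47 UTC ≤ query < 2021-10-26 11:39 UTC
7·60 + 33 - 495 = -42 min
-42 = -1·1440 + 1398; 1398 = 23·60 + 18 → 23:18, 2021-05-31 - 1 day = 2021-05-30
→ 2021-05-30 23:18 DFJ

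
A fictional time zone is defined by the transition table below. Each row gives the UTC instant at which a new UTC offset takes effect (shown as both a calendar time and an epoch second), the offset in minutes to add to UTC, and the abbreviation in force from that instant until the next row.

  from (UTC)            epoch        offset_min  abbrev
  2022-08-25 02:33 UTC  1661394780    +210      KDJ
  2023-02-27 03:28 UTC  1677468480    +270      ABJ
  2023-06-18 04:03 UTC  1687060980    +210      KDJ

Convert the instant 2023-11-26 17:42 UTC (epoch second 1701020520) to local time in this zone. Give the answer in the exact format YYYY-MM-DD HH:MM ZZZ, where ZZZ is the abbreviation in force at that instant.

Query: 2023-11-26 17:42 UTC
Rule 3/3 (KDJ, +03:30): 2023-06-18 04:03 UTC ≤ query < +∞
17·60 + 42 + 210 = 1272 min
1272 = 0·1440 + 1272; 1272 = 21·60 + 12 → 21:12, same day
→ 2023-11-26 21:12 KDJ

2023-11-26 21:12 KDJ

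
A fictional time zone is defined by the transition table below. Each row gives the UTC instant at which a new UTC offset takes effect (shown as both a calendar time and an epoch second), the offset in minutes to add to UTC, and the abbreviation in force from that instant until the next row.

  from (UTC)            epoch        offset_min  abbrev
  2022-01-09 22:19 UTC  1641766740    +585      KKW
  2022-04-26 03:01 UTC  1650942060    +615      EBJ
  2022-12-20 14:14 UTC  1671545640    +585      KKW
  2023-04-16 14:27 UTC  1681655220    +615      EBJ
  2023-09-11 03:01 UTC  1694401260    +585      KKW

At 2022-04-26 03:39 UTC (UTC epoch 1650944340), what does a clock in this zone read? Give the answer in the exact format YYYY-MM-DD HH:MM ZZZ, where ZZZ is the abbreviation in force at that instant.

Query: 2022-04-26 03:39 UTC
Rule 2/5 (EBJ, +10:15): 2022-04-26 03:01 UTC ≤ query < 2022-12-20 14:14 UTC
3·60 + 39 + 615 = 834 min
834 = 0·1440 + 834; 834 = 13·60 + 54 → 13:54, same day
→ 2022-04-26 13:54 EBJ

2022-04-26 13:54 EBJ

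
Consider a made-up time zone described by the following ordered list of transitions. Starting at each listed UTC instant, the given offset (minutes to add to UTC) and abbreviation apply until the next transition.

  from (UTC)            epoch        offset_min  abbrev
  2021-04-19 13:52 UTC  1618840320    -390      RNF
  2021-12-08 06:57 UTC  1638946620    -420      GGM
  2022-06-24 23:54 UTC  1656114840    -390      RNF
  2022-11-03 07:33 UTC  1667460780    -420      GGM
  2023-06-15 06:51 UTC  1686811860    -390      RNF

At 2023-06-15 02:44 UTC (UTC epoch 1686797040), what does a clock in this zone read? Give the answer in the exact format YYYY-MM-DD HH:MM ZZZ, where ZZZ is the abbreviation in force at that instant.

Query: 2023-06-15 02:44 UTC
Rule 4/5 (GGM, -07:00): 2022-11-03 07:33 UTC ≤ query < 2023-06-15 06:51 UTC
2·60 + 44 - 420 = -256 min
-256 = -1·1440 + 1184; 1184 = 19·60 + 44 → 19:44, 2023-06-15 - 1 day = 2023-06-14
→ 2023-06-14 19:44 GGM

2023-06-14 19:44 GGM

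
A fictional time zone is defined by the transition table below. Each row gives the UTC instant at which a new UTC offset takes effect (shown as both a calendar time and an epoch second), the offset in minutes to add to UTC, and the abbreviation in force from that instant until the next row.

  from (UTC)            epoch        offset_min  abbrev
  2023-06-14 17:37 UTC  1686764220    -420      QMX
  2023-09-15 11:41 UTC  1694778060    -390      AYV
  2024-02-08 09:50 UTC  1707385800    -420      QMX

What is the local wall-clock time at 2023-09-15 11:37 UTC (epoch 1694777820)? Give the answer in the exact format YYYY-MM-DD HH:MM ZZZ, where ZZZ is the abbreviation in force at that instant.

2023-09-15 04:37 QMX

Query: 2023-09-15 11:37 UTC
Rule 1/3 (QMX, -07:00): 2023-06-14 17:37 UTC ≤ query < 2023-09-15 11:41 UTC
11·60 + 37 - 420 = 277 min
277 = 0·1440 + 277; 277 = 4·60 + 37 → 04:37, same day
→ 2023-09-15 04:37 QMX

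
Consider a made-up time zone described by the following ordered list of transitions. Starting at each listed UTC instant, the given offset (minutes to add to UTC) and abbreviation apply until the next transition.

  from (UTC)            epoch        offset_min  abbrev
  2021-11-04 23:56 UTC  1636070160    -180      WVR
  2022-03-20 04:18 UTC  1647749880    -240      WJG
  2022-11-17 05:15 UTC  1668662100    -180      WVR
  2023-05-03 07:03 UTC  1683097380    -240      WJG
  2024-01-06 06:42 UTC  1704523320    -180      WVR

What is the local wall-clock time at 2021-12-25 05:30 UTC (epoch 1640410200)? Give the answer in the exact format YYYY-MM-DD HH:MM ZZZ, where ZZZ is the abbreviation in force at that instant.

Query: 2021-12-25 05:30 UTC
Rule 1/5 (WVR, -03:00): 2021-11-04 23:56 UTC ≤ query < 2022-03-20 04:18 UTC
5·60 + 30 - 180 = 150 min
150 = 0·1440 + 150; 150 = 2·60 + 30 → 02:30, same day
→ 2021-12-25 02:30 WVR

2021-12-25 02:30 WVR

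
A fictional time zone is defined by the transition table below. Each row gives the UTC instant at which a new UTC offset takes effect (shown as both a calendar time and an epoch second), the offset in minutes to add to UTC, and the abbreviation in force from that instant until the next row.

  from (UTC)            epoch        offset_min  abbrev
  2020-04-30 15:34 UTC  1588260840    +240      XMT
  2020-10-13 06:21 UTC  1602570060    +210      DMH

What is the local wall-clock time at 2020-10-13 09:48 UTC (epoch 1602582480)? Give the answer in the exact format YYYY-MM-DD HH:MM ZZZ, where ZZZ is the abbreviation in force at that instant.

2020-10-13 13:18 DMH

Query: 2020-10-13 09:48 UTC
Rule 2/2 (DMH, +03:30): 2020-10-13 06:21 UTC ≤ query < +∞
9·60 + 48 + 210 = 798 min
798 = 0·1440 + 798; 798 = 13·60 + 18 → 13:18, same day
→ 2020-10-13 13:18 DMH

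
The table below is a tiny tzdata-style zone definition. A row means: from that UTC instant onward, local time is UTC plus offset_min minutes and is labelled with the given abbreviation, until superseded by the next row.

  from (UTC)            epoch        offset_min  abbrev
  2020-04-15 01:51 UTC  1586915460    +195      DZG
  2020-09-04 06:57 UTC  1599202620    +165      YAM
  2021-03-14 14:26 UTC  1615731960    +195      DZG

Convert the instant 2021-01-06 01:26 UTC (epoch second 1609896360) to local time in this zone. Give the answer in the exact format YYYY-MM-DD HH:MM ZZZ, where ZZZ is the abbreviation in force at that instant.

2021-01-06 04:11 YAM

Query: 2021-01-06 01:26 UTC
Rule 2/3 (YAM, +02:45): 2020-09-04 06:57 UTC ≤ query < 2021-03-14 14:26 UTC
1·60 + 26 + 165 = 251 min
251 = 0·1440 + 251; 251 = 4·60 + 11 → 04:11, same day
→ 2021-01-06 04:11 YAM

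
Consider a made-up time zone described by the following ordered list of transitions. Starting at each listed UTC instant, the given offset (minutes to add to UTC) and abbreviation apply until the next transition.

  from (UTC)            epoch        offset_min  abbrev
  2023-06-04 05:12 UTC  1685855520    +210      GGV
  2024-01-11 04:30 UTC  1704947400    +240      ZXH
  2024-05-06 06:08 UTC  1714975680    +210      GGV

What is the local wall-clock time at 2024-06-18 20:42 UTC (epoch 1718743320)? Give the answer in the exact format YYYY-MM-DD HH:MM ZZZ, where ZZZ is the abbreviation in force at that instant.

2024-06-19 00:12 GGV

Query: 2024-06-18 20:42 UTC
Rule 3/3 (GGV, +03:30): 2024-05-06 06:08 UTC ≤ query < +∞
20·60 + 42 + 210 = 1452 min
1452 = 1·1440 + 12; 12 = 0·60 + 12 → 00:12, 2024-06-18 + 1 day = 2024-06-19
→ 2024-06-19 00:12 GGV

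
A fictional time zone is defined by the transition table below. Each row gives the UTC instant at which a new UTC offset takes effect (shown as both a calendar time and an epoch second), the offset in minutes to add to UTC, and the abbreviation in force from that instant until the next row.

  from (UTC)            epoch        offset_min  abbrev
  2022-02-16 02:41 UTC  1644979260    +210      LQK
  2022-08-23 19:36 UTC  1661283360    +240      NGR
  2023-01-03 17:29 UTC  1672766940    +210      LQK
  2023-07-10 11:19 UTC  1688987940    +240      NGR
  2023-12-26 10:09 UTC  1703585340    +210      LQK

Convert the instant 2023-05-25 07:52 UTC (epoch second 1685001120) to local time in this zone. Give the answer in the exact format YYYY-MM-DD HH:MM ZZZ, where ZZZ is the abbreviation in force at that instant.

2023-05-25 11:22 LQK

Query: 2023-05-25 07:52 UTC
Rule 3/5 (LQK, +03:30): 2023-01-03 17:29 UTC ≤ query < 2023-07-10 11:19 UTC
7·60 + 52 + 210 = 682 min
682 = 0·1440 + 682; 682 = 11·60 + 22 → 11:22, same day
→ 2023-05-25 11:22 LQK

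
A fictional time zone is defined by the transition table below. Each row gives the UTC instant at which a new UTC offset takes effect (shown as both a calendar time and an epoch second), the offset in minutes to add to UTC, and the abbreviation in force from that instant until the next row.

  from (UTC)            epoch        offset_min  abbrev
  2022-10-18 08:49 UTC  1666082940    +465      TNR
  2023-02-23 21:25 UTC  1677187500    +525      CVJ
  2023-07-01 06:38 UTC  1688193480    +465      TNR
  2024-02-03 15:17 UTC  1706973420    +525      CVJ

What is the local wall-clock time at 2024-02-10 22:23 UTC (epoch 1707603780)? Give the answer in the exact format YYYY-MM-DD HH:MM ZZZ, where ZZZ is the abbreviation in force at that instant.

2024-02-11 07:08 CVJ

Query: 2024-02-10 22:23 UTC
Rule 4/4 (CVJ, +08:45): 2024-02-03 15:17 UTC ≤ query < +∞
22·60 + 23 + 525 = 1868 min
1868 = 1·1440 + 428; 428 = 7·60 + 8 → 07:08, 2024-02-10 + 1 day = 2024-02-11
→ 2024-02-11 07:08 CVJ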